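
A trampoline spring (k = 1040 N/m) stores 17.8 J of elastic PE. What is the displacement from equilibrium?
x = √(2·PE/k) = √(2·17.8/1040) = 0.185 m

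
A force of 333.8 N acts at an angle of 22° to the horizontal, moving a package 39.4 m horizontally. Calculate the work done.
W = F·d·cosθ = (333.8)(39.4)cos(22°) = 12190 J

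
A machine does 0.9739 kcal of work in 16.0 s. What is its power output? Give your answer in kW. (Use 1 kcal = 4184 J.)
Convert to SI: W = 4074.8 J, t = 16.0 s
P = W/t = 4074.8/16.0 = 254.675 W = 0.2547 kW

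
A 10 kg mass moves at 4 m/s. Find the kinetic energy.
KE = ½mv² = ½(10)(4)² = 80.0 J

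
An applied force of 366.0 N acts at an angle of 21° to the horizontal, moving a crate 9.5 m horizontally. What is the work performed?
W = F·d·cosθ = (366.0)(9.5)cos(21°) = 3246 J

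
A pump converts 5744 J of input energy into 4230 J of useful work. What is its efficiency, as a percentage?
η = W_out/W_in = 4230/5744 = 73.64%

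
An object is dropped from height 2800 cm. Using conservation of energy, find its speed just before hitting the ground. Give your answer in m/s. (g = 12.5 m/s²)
Convert to SI: h = 28.0 m
mgh = ½mv² ⇒ v = √(2gh) = √(2·12.5·28.0) = 26.46 m/s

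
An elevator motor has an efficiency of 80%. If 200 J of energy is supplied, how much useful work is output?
W_out = η·W_in = 0.8·200 = 160.0 J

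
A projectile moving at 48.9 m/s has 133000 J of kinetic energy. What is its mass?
m = 2·KE/v² = 2·133000/(48.9)² = 111.2 kg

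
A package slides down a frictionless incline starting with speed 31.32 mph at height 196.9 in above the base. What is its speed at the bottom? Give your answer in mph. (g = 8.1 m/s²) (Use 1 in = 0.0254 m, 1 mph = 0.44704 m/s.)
Convert to SI: v₀ = 14.0013 m/s, h = 5.00126 m
½mv₀² + mgh = ½mv² ⇒ v = √(v₀² + 2gh) = √(14.0013² + 2·8.1·5.00126) = 16.645 m/s = 37.23 mph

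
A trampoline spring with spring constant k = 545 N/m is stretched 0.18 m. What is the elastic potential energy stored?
PE = ½kx² = ½(545)(0.18)² = 8.829 J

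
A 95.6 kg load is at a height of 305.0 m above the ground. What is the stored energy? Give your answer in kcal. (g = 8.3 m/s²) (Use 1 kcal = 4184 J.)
PE = mgh = (95.6)(8.3)(305.0) = 242011 J = 57.84 kcal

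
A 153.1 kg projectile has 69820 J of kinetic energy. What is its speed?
v = √(2·KE/m) = √(2·69820/153.1) = 30.2 m/s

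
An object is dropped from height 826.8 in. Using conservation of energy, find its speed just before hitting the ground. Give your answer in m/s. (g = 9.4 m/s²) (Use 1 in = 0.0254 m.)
Convert to SI: h = 21.0007 m
mgh = ½mv² ⇒ v = √(2gh) = √(2·9.4·21.0007) = 19.87 m/s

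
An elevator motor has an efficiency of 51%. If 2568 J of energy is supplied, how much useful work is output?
W_out = η·W_in = 0.51·2568 = 1309.68 J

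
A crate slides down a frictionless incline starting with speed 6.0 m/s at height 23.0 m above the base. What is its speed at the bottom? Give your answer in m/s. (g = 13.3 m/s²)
½mv₀² + mgh = ½mv² ⇒ v = √(v₀² + 2gh) = √(6.0² + 2·13.3·23.0) = 25.45 m/s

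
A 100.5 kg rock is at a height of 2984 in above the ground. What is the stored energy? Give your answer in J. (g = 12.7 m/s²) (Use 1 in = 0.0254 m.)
Convert to SI: m = 100.5 kg, h = 75.7936 m
PE = mgh = (100.5)(12.7)(75.7936) = 96740 J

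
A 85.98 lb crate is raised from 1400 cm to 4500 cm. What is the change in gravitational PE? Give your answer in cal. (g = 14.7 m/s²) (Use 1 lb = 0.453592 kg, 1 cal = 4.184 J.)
Convert to SI: m = 38.9998 kg, Δh = 31.0 m
ΔPE = mgΔh = (38.9998)(14.7)(31.0) = 17772.2 J = 4248 cal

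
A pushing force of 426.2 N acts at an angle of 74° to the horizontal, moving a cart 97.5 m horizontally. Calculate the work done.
W = F·d·cosθ = (426.2)(97.5)cos(74°) = 11450 J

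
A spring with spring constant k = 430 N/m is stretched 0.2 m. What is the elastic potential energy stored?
PE = ½kx² = ½(430)(0.2)² = 8.6 J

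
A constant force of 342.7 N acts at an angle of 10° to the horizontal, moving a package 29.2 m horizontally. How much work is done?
W = F·d·cosθ = (342.7)(29.2)cos(10°) = 9855 J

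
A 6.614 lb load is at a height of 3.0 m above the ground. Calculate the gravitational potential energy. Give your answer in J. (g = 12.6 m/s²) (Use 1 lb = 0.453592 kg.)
Convert to SI: m = 3.00006 kg, h = 3.0 m
PE = mgh = (3.00006)(12.6)(3.0) = 113.4 J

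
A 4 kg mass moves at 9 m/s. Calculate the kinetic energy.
KE = ½mv² = ½(4)(9)² = 162.0 J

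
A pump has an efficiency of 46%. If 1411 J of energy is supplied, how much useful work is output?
W_out = η·W_in = 0.46·1411 = 649.06 J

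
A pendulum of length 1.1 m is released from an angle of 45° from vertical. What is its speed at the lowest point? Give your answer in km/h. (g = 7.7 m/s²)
h = L(1 − cosθ) = 1.1(1 − cos45°) = 0.322183 m
v = √(2gh) = √(2·7.7·0.322183) = 2.22747 m/s = 8.019 km/h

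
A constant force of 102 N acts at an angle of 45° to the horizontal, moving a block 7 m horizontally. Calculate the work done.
W = F·d·cosθ = (102)(7)cos(45°) = 504.9 J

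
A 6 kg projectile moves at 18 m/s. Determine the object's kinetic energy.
KE = ½mv² = ½(6)(18)² = 972.0 J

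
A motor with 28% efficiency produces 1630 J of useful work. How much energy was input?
W_in = W_out/η = 1630/0.28 = 5821 J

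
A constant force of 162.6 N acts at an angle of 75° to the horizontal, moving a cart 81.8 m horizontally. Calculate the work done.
W = F·d·cosθ = (162.6)(81.8)cos(75°) = 3442 J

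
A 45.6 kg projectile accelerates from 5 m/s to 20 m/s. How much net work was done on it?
W = ΔKE = ½m(v₂² − v₁²) = ½(45.6)(20² − 5²) = 8550.0 J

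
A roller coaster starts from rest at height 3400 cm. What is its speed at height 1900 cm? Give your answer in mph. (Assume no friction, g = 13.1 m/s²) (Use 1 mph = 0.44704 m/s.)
Convert to SI: h₁−h₂ = 15.0 m
mgh₁ = mgh₂ + ½mv² ⇒ v = √(2g(h₁−h₂)) = √(2·13.1·15.0) = 19.8242 m/s = 44.35 mph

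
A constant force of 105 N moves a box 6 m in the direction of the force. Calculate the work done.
W = F·d = (105)(6) = 630.0 J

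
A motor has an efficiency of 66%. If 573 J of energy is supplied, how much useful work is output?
W_out = η·W_in = 0.66·573 = 378.18 J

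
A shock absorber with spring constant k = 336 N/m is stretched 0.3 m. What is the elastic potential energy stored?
PE = ½kx² = ½(336)(0.3)² = 15.12 J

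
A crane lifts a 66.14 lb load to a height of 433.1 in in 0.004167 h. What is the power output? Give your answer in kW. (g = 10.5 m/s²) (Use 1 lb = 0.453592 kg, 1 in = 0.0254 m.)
Convert to SI: m = 30.0006 kg, h = 11.0007 m, t = 15.0012 s
P = mgh/t = (30.0006)(10.5)(11.0007)/15.0012 = 231.001 W = 0.231 kW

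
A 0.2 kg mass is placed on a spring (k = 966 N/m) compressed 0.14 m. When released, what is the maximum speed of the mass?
½kx² = ½mv² ⇒ v = x√(k/m) = (0.14)√(966/0.2) = 9.73 m/s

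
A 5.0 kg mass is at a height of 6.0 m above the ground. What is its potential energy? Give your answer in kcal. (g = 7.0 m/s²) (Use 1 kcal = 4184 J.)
PE = mgh = (5.0)(7.0)(6.0) = 210.0 J = 0.05019 kcal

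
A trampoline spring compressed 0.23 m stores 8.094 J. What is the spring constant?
k = 2·PE/x² = 2·8.094/(0.23)² = 306.0 N/m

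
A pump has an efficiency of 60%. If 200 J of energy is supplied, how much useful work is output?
W_out = η·W_in = 0.6·200 = 120.0 J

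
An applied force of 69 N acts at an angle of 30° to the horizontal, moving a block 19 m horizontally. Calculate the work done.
W = F·d·cosθ = (69)(19)cos(30°) = 1135 J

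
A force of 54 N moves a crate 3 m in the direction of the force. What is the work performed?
W = F·d = (54)(3) = 162.0 J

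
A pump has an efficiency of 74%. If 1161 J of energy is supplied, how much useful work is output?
W_out = η·W_in = 0.74·1161 = 859.14 J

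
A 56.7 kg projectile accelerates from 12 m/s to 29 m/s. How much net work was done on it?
W = ΔKE = ½m(v₂² − v₁²) = ½(56.7)(29² − 12²) = 19759.95 J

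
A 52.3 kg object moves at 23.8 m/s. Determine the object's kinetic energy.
KE = ½mv² = ½(52.3)(23.8)² = 14810 J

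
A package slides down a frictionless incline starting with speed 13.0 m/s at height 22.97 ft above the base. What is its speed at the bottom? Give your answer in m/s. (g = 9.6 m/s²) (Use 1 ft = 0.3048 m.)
Convert to SI: v₀ = 13.0 m/s, h = 7.00126 m
½mv₀² + mgh = ½mv² ⇒ v = √(v₀² + 2gh) = √(13.0² + 2·9.6·7.00126) = 17.42 m/s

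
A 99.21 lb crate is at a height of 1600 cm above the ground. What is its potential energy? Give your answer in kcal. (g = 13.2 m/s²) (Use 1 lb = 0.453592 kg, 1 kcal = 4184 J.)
Convert to SI: m = 45.0009 kg, h = 16.0 m
PE = mgh = (45.0009)(13.2)(16.0) = 9504.18 J = 2.272 kcal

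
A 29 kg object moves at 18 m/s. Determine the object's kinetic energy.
KE = ½mv² = ½(29)(18)² = 4698.0 J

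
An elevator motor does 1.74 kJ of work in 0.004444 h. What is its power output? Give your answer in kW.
Convert to SI: W = 1740.0 J, t = 15.9984 s
P = W/t = 1740.0/15.9984 = 108.761 W = 0.1088 kW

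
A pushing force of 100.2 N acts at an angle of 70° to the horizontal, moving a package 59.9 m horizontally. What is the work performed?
W = F·d·cosθ = (100.2)(59.9)cos(70°) = 2053 J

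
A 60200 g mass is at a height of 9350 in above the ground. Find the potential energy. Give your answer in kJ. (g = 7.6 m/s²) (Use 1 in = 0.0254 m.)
Convert to SI: m = 60.2 kg, h = 237.49 m
PE = mgh = (60.2)(7.6)(237.49) = 108656 J = 108.7 kJ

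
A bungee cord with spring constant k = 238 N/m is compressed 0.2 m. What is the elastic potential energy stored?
PE = ½kx² = ½(238)(0.2)² = 4.76 J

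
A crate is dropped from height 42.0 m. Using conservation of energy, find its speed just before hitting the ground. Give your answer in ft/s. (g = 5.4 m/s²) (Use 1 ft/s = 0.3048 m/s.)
mgh = ½mv² ⇒ v = √(2gh) = √(2·5.4·42.0) = 21.29789 m/s = 69.87 ft/s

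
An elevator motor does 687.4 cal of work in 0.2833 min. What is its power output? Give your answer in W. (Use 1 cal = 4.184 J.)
Convert to SI: W = 2876.08 J, t = 16.998 s
P = W/t = 2876.08/16.998 = 169.2 W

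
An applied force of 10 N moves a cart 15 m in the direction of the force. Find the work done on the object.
W = F·d = (10)(15) = 150.0 J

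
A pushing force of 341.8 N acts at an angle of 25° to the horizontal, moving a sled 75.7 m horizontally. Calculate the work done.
W = F·d·cosθ = (341.8)(75.7)cos(25°) = 23450 J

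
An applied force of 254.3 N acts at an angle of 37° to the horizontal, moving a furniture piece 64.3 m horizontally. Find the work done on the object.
W = F·d·cosθ = (254.3)(64.3)cos(37°) = 13060 J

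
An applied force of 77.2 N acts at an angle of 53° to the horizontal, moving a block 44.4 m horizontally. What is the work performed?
W = F·d·cosθ = (77.2)(44.4)cos(53°) = 2063 J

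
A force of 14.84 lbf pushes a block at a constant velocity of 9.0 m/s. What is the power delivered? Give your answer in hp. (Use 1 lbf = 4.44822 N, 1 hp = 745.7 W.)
Convert to SI: F = 66.0116 N, v = 9.0 m/s
P = Fv = (66.0116)(9.0) = 594.104 W = 0.7967 hp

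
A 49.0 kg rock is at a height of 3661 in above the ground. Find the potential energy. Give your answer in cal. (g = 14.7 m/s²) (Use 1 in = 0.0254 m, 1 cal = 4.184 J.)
Convert to SI: m = 49.0 kg, h = 92.9894 m
PE = mgh = (49.0)(14.7)(92.9894) = 66980.3 J = 16010 cal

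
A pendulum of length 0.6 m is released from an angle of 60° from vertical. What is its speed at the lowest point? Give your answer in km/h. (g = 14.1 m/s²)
h = L(1 − cosθ) = 0.6(1 − cos60°) = 0.3 m
v = √(2gh) = √(2·14.1·0.3) = 2.90861 m/s = 10.47 km/h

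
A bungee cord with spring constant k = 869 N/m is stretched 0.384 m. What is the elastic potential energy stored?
PE = ½kx² = ½(869)(0.384)² = 64.07 J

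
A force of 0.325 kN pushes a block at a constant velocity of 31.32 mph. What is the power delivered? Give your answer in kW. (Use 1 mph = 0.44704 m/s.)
Convert to SI: F = 325.0 N, v = 14.0013 m/s
P = Fv = (325.0)(14.0013) = 4550.42 W = 4.55 kW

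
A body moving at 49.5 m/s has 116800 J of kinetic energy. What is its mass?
m = 2·KE/v² = 2·116800/(49.5)² = 95.34 kg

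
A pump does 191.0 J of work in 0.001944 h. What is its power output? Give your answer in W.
Convert to SI: W = 191.0 J, t = 6.9984 s
P = W/t = 191.0/6.9984 = 27.29 W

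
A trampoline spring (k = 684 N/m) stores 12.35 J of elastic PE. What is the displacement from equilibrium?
x = √(2·PE/k) = √(2·12.35/684) = 0.19 m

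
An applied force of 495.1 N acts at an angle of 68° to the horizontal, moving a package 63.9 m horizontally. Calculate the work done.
W = F·d·cosθ = (495.1)(63.9)cos(68°) = 11850 J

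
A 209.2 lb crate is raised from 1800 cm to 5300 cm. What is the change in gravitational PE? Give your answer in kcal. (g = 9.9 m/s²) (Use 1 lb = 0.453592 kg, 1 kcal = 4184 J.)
Convert to SI: m = 94.8914 kg, Δh = 35.0 m
ΔPE = mgΔh = (94.8914)(9.9)(35.0) = 32879.9 J = 7.858 kcal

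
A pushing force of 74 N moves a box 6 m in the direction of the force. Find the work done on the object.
W = F·d = (74)(6) = 444.0 J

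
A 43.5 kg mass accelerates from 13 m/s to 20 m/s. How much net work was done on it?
W = ΔKE = ½m(v₂² − v₁²) = ½(43.5)(20² − 13²) = 5024.25 J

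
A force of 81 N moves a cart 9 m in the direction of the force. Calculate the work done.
W = F·d = (81)(9) = 729.0 J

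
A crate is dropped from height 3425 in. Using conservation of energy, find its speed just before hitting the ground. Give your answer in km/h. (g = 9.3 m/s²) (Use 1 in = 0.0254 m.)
Convert to SI: h = 86.995 m
mgh = ½mv² ⇒ v = √(2gh) = √(2·9.3·86.995) = 40.2257 m/s = 144.8 km/h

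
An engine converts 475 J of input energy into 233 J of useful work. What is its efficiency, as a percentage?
η = W_out/W_in = 233/475 = 49.05%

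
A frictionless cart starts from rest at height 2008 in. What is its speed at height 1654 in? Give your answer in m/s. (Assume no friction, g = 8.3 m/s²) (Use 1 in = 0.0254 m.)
Convert to SI: h₁−h₂ = 8.9916 m
mgh₁ = mgh₂ + ½mv² ⇒ v = √(2g(h₁−h₂)) = √(2·8.3·8.9916) = 12.22 m/s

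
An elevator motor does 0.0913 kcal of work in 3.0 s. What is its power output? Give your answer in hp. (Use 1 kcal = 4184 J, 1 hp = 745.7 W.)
Convert to SI: W = 381.999 J, t = 3.0 s
P = W/t = 381.999/3.0 = 127.333 W = 0.1708 hp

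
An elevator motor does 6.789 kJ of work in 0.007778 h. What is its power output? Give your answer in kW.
Convert to SI: W = 6789.0 J, t = 28.0008 s
P = W/t = 6789.0/28.0008 = 242.457 W = 0.2425 kW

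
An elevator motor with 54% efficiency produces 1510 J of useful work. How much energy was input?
W_in = W_out/η = 1510/0.54 = 2796 J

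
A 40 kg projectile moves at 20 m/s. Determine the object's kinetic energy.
KE = ½mv² = ½(40)(20)² = 8000.0 J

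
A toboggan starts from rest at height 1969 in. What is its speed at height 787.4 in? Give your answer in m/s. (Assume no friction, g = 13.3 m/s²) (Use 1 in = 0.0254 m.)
Convert to SI: h₁−h₂ = 30.0126 m
mgh₁ = mgh₂ + ½mv² ⇒ v = √(2g(h₁−h₂)) = √(2·13.3·30.0126) = 28.25 m/s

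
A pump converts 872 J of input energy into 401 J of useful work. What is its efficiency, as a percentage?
η = W_out/W_in = 401/872 = 45.99%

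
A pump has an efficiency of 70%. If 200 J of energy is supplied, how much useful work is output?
W_out = η·W_in = 0.7·200 = 140.0 J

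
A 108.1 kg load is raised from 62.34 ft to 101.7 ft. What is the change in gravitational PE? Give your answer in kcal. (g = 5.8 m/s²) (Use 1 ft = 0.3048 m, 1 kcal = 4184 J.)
Convert to SI: m = 108.1 kg, Δh = 11.9969 m
ΔPE = mgΔh = (108.1)(5.8)(11.9969) = 7521.83 J = 1.798 kcal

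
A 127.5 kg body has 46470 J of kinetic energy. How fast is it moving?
v = √(2·KE/m) = √(2·46470/127.5) = 27.0 m/s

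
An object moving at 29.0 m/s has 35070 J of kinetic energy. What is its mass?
m = 2·KE/v² = 2·35070/(29.0)² = 83.4 kg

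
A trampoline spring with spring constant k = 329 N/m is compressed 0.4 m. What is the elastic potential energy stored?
PE = ½kx² = ½(329)(0.4)² = 26.32 J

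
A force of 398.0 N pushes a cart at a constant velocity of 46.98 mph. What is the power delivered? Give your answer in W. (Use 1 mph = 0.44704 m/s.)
Convert to SI: F = 398.0 N, v = 21.0019 m/s
P = Fv = (398.0)(21.0019) = 8359 W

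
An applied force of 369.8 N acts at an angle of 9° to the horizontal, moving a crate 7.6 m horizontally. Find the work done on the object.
W = F·d·cosθ = (369.8)(7.6)cos(9°) = 2776 J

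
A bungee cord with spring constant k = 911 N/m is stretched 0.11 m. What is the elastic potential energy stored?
PE = ½kx² = ½(911)(0.11)² = 5.512 J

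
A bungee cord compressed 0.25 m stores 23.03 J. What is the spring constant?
k = 2·PE/x² = 2·23.03/(0.25)² = 737.0 N/m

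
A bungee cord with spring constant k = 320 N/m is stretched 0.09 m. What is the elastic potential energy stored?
PE = ½kx² = ½(320)(0.09)² = 1.296 J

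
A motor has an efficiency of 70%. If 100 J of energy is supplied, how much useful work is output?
W_out = η·W_in = 0.7·100 = 70.0 J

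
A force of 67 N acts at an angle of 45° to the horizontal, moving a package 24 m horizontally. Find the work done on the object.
W = F·d·cosθ = (67)(24)cos(45°) = 1137 J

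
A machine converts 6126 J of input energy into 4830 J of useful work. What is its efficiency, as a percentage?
η = W_out/W_in = 4830/6126 = 78.84%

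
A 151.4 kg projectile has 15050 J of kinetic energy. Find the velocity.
v = √(2·KE/m) = √(2·15050/151.4) = 14.1 m/s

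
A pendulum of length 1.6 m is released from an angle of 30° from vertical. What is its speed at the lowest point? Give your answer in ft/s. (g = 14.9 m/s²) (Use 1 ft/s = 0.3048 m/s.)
h = L(1 − cosθ) = 1.6(1 − cos30°) = 0.214359 m
v = √(2gh) = √(2·14.9·0.214359) = 2.52743 m/s = 8.292 ft/s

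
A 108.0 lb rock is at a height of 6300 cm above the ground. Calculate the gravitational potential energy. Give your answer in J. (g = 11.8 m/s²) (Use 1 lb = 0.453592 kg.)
Convert to SI: m = 48.9879 kg, h = 63.0 m
PE = mgh = (48.9879)(11.8)(63.0) = 36420 J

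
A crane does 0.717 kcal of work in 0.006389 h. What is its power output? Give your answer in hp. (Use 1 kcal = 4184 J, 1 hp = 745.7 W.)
Convert to SI: W = 2999.93 J, t = 23.0004 s
P = W/t = 2999.93/23.0004 = 130.429 W = 0.1749 hp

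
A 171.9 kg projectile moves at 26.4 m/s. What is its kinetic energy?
KE = ½mv² = ½(171.9)(26.4)² = 59900 J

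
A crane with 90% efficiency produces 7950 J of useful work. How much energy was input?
W_in = W_out/η = 7950/0.9 = 8833 J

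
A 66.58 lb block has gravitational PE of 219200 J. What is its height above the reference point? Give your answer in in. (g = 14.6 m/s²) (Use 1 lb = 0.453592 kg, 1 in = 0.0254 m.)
Convert to SI: m = 30.2002 kg, PE = 219200 J
h = PE/(mg) = 219200/(30.2002·14.6) = 497.14 m = 19570 in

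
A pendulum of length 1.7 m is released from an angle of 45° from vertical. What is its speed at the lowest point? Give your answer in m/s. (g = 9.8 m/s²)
h = L(1 − cosθ) = 1.7(1 − cos45°) = 0.497918 m
v = √(2gh) = √(2·9.8·0.497918) = 3.124 m/s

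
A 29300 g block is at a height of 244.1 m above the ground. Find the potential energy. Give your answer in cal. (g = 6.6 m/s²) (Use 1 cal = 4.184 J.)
Convert to SI: m = 29.3 kg, h = 244.1 m
PE = mgh = (29.3)(6.6)(244.1) = 47204.1 J = 11280 cal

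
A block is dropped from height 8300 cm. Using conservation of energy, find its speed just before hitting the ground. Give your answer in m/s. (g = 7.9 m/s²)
Convert to SI: h = 83.0 m
mgh = ½mv² ⇒ v = √(2gh) = √(2·7.9·83.0) = 36.21 m/s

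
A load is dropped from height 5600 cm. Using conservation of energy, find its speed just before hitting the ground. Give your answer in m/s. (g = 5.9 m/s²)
Convert to SI: h = 56.0 m
mgh = ½mv² ⇒ v = √(2gh) = √(2·5.9·56.0) = 25.71 m/s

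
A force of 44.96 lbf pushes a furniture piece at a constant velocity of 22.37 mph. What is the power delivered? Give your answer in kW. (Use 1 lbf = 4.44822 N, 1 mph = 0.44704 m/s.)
Convert to SI: F = 199.992 N, v = 10.0003 m/s
P = Fv = (199.992)(10.0003) = 1999.98 W = 2.0 kW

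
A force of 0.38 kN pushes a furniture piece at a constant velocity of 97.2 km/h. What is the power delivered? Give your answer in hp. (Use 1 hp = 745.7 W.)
Convert to SI: F = 380.0 N, v = 27.0 m/s
P = Fv = (380.0)(27.0) = 10260.0 W = 13.76 hp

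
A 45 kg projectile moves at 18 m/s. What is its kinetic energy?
KE = ½mv² = ½(45)(18)² = 7290.0 J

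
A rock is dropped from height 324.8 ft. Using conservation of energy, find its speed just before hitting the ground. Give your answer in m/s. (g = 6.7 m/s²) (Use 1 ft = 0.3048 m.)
Convert to SI: h = 98.999 m
mgh = ½mv² ⇒ v = √(2gh) = √(2·6.7·98.999) = 36.42 m/s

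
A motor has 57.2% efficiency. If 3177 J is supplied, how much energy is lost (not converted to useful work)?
W_lost = W_in(1 − η) = 3177·(1 − 0.572) = 1360 J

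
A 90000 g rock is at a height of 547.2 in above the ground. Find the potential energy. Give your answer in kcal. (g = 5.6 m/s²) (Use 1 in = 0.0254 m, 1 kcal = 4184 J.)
Convert to SI: m = 90.0 kg, h = 13.8989 m
PE = mgh = (90.0)(5.6)(13.8989) = 7005.04 J = 1.674 kcal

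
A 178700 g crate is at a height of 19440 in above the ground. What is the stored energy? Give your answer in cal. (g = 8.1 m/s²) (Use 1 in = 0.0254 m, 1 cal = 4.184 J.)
Convert to SI: m = 178.7 kg, h = 493.776 m
PE = mgh = (178.7)(8.1)(493.776) = 714726 J = 170800 cal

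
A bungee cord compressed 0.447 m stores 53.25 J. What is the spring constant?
k = 2·PE/x² = 2·53.25/(0.447)² = 533.0 N/m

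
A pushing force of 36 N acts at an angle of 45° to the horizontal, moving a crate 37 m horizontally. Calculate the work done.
W = F·d·cosθ = (36)(37)cos(45°) = 941.9 J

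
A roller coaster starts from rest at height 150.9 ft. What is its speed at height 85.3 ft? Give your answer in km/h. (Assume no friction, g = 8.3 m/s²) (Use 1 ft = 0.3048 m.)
Convert to SI: h₁−h₂ = 19.9949 m
mgh₁ = mgh₂ + ½mv² ⇒ v = √(2g(h₁−h₂)) = √(2·8.3·19.9949) = 18.2185 m/s = 65.59 km/h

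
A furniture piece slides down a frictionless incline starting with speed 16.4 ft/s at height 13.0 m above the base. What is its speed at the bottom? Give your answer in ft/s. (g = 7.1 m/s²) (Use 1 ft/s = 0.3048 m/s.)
Convert to SI: v₀ = 4.99872 m/s, h = 13.0 m
½mv₀² + mgh = ½mv² ⇒ v = √(v₀² + 2gh) = √(4.99872² + 2·7.1·13.0) = 14.4771 m/s = 47.5 ft/s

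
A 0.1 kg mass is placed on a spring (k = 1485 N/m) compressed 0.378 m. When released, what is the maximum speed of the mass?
½kx² = ½mv² ⇒ v = x√(k/m) = (0.378)√(1485/0.1) = 46.06 m/s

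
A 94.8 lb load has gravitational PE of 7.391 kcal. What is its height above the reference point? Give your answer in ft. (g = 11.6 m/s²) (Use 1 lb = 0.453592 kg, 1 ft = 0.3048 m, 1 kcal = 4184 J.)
Convert to SI: m = 43.0005 kg, PE = 30923.9 J
h = PE/(mg) = 30923.9/(43.0005·11.6) = 61.9959 m = 203.4 ft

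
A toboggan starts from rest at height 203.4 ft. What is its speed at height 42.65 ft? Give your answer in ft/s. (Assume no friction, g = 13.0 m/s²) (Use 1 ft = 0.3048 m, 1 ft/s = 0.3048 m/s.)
Convert to SI: h₁−h₂ = 48.9966 m
mgh₁ = mgh₂ + ½mv² ⇒ v = √(2g(h₁−h₂)) = √(2·13.0·48.9966) = 35.6919 m/s = 117.1 ft/s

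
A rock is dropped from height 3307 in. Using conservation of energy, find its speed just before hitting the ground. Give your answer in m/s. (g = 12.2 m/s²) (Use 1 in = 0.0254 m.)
Convert to SI: h = 83.9978 m
mgh = ½mv² ⇒ v = √(2gh) = √(2·12.2·83.9978) = 45.27 m/s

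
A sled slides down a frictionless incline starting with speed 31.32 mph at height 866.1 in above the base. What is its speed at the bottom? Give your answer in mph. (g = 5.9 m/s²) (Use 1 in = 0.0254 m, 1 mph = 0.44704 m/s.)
Convert to SI: v₀ = 14.0013 m/s, h = 21.9989 m
½mv₀² + mgh = ½mv² ⇒ v = √(v₀² + 2gh) = √(14.0013² + 2·5.9·21.9989) = 21.3453 m/s = 47.75 mph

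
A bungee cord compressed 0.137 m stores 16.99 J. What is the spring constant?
k = 2·PE/x² = 2·16.99/(0.137)² = 1810 N/m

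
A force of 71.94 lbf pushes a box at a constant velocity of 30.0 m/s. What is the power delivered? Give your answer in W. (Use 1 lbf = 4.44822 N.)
Convert to SI: F = 320.005 N, v = 30.0 m/s
P = Fv = (320.005)(30.0) = 9600 W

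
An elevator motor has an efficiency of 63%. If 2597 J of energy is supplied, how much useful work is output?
W_out = η·W_in = 0.63·2597 = 1636.11 J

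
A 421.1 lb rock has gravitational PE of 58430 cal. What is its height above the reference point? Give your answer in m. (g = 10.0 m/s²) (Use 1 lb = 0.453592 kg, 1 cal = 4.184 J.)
Convert to SI: m = 191.008 kg, PE = 244471 J
h = PE/(mg) = 244471/(191.008·10.0) = 128.0 m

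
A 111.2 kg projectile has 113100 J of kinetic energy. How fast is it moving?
v = √(2·KE/m) = √(2·113100/111.2) = 45.1 m/s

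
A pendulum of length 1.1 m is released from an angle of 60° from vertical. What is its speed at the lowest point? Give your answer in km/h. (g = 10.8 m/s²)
h = L(1 − cosθ) = 1.1(1 − cos60°) = 0.55 m
v = √(2gh) = √(2·10.8·0.55) = 3.44674 m/s = 12.41 km/h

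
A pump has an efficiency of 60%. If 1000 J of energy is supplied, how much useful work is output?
W_out = η·W_in = 0.6·1000 = 600.0 J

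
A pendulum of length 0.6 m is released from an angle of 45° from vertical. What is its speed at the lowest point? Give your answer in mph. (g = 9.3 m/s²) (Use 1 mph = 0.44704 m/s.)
h = L(1 − cosθ) = 0.6(1 − cos45°) = 0.175736 m
v = √(2gh) = √(2·9.3·0.175736) = 1.80795 m/s = 4.044 mph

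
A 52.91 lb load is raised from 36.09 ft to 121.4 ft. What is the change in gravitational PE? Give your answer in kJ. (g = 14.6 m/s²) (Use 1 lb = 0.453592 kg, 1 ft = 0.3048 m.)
Convert to SI: m = 23.9996 kg, Δh = 26.0025 m
ΔPE = mgΔh = (23.9996)(14.6)(26.0025) = 9111.1 J = 9.111 kJ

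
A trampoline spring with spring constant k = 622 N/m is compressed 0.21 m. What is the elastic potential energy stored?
PE = ½kx² = ½(622)(0.21)² = 13.72 J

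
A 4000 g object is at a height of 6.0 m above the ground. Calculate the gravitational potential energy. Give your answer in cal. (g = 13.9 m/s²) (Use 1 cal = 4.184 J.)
Convert to SI: m = 4.0 kg, h = 6.0 m
PE = mgh = (4.0)(13.9)(6.0) = 333.6 J = 79.73 cal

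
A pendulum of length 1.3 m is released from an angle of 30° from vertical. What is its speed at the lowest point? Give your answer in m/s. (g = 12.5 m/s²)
h = L(1 − cosθ) = 1.3(1 − cos30°) = 0.174167 m
v = √(2gh) = √(2·12.5·0.174167) = 2.087 m/s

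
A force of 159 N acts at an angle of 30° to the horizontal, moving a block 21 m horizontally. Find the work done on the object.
W = F·d·cosθ = (159)(21)cos(30°) = 2892 J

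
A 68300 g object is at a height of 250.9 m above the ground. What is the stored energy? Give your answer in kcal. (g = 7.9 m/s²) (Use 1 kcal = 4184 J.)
Convert to SI: m = 68.3 kg, h = 250.9 m
PE = mgh = (68.3)(7.9)(250.9) = 135378 J = 32.36 kcal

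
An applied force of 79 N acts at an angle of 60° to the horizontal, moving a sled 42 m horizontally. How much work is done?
W = F·d·cosθ = (79)(42)cos(60°) = 1659 J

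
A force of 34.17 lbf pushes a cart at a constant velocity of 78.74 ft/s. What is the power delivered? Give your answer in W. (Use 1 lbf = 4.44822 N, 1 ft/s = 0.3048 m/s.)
Convert to SI: F = 151.996 N, v = 24.0 m/s
P = Fv = (151.996)(24.0) = 3648 W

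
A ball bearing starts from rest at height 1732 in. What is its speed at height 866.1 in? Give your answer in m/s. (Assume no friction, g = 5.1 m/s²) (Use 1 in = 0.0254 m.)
Convert to SI: h₁−h₂ = 21.9939 m
mgh₁ = mgh₂ + ½mv² ⇒ v = √(2g(h₁−h₂)) = √(2·5.1·21.9939) = 14.98 m/s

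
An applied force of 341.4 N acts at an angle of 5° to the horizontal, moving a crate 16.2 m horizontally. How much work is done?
W = F·d·cosθ = (341.4)(16.2)cos(5°) = 5510 J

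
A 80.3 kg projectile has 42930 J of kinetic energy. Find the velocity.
v = √(2·KE/m) = √(2·42930/80.3) = 32.7 m/s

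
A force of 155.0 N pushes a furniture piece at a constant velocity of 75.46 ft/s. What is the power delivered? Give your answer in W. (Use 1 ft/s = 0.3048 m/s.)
Convert to SI: F = 155.0 N, v = 23.0002 m/s
P = Fv = (155.0)(23.0002) = 3565 W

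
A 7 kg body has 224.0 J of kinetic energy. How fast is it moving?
v = √(2·KE/m) = √(2·224.0/7) = 8.0 m/s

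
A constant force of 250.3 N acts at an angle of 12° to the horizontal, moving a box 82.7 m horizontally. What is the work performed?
W = F·d·cosθ = (250.3)(82.7)cos(12°) = 20250 J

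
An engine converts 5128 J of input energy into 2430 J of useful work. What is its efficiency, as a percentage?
η = W_out/W_in = 2430/5128 = 47.39%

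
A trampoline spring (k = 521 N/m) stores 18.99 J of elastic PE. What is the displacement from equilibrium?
x = √(2·PE/k) = √(2·18.99/521) = 0.27 m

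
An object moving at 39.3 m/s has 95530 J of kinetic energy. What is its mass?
m = 2·KE/v² = 2·95530/(39.3)² = 123.7 kg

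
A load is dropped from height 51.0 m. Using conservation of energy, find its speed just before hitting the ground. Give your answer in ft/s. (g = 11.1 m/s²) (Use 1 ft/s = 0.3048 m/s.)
mgh = ½mv² ⇒ v = √(2gh) = √(2·11.1·51.0) = 33.6482 m/s = 110.4 ft/s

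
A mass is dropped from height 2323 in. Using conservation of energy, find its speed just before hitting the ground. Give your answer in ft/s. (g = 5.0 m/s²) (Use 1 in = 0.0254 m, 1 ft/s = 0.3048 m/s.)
Convert to SI: h = 59.0042 m
mgh = ½mv² ⇒ v = √(2gh) = √(2·5.0·59.0042) = 24.2908 m/s = 79.69 ft/s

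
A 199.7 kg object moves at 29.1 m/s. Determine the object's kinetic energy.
KE = ½mv² = ½(199.7)(29.1)² = 84550 J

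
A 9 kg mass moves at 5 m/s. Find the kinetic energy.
KE = ½mv² = ½(9)(5)² = 112.5 J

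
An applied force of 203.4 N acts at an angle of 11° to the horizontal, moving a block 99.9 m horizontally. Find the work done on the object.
W = F·d·cosθ = (203.4)(99.9)cos(11°) = 19950 J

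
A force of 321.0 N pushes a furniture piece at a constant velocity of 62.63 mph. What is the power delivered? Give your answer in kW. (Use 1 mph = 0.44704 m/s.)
Convert to SI: F = 321.0 N, v = 27.9981 m/s
P = Fv = (321.0)(27.9981) = 8987.39 W = 8.987 kW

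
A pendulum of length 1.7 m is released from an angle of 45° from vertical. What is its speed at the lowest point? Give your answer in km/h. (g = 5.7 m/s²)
h = L(1 − cosθ) = 1.7(1 − cos45°) = 0.497918 m
v = √(2gh) = √(2·5.7·0.497918) = 2.38249 m/s = 8.577 km/h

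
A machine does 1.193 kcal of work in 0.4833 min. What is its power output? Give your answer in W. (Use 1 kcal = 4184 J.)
Convert to SI: W = 4991.51 J, t = 28.998 s
P = W/t = 4991.51/28.998 = 172.1 W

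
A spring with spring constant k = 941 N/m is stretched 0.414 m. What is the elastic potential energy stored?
PE = ½kx² = ½(941)(0.414)² = 80.64 J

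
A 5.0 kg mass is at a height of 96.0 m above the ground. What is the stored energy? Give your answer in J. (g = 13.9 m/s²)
PE = mgh = (5.0)(13.9)(96.0) = 6672 J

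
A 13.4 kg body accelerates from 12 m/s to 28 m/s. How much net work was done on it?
W = ΔKE = ½m(v₂² − v₁²) = ½(13.4)(28² − 12²) = 4288.0 J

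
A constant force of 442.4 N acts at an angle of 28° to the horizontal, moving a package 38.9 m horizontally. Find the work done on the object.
W = F·d·cosθ = (442.4)(38.9)cos(28°) = 15190 J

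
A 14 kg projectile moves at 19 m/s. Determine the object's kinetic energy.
KE = ½mv² = ½(14)(19)² = 2527.0 J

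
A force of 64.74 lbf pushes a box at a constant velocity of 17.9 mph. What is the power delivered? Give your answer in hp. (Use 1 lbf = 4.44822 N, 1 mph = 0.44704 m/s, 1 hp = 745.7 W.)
Convert to SI: F = 287.978 N, v = 8.00202 m/s
P = Fv = (287.978)(8.00202) = 2304.4 W = 3.09 hp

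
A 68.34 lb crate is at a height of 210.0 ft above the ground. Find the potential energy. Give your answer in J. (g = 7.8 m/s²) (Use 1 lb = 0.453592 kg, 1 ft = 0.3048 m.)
Convert to SI: m = 30.9985 kg, h = 64.008 m
PE = mgh = (30.9985)(7.8)(64.008) = 15480 J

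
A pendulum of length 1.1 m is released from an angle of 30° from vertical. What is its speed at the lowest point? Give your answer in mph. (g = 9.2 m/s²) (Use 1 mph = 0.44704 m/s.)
h = L(1 − cosθ) = 1.1(1 − cos30°) = 0.147372 m
v = √(2gh) = √(2·9.2·0.147372) = 1.64671 m/s = 3.684 mph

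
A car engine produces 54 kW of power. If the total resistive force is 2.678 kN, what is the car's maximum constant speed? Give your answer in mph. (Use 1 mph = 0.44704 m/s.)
Convert to SI: F = 2678.0 N
P = Fv ⇒ v = P/F = 54000 W/2678.0 N = 20.1643 m/s = 45.11 mph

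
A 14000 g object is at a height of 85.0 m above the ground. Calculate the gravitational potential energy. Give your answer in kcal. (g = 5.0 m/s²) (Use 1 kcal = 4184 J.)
Convert to SI: m = 14.0 kg, h = 85.0 m
PE = mgh = (14.0)(5.0)(85.0) = 5950.0 J = 1.422 kcal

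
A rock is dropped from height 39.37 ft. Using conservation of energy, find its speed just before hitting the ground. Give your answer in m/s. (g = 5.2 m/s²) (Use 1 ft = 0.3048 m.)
Convert to SI: h = 12.0 m
mgh = ½mv² ⇒ v = √(2gh) = √(2·5.2·12.0) = 11.17 m/s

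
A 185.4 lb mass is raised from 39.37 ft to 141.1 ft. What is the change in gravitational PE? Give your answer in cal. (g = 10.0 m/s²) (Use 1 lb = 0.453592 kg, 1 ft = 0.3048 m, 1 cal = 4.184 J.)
Convert to SI: m = 84.096 kg, Δh = 31.0073 m
ΔPE = mgΔh = (84.096)(10.0)(31.0073) = 26075.9 J = 6232 cal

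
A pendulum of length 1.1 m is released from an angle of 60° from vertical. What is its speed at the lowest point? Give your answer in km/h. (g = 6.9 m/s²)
h = L(1 − cosθ) = 1.1(1 − cos60°) = 0.55 m
v = √(2gh) = √(2·6.9·0.55) = 2.755 m/s = 9.918 km/h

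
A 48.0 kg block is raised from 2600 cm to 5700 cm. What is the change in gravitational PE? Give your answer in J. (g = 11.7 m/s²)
Convert to SI: m = 48.0 kg, Δh = 31.0 m
ΔPE = mgΔh = (48.0)(11.7)(31.0) = 17410 J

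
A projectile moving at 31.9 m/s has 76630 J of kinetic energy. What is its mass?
m = 2·KE/v² = 2·76630/(31.9)² = 150.6 kg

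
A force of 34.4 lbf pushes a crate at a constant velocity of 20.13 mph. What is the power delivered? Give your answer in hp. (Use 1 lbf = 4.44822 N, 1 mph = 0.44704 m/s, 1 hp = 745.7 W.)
Convert to SI: F = 153.019 N, v = 8.99892 m/s
P = Fv = (153.019)(8.99892) = 1377.0 W = 1.847 hp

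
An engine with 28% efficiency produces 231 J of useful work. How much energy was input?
W_in = W_out/η = 231/0.28 = 825.0 J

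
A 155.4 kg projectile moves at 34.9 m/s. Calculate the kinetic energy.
KE = ½mv² = ½(155.4)(34.9)² = 94640 J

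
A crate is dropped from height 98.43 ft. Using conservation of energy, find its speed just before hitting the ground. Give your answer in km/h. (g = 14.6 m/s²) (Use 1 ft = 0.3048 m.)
Convert to SI: h = 30.0015 m
mgh = ½mv² ⇒ v = √(2gh) = √(2·14.6·30.0015) = 29.598 m/s = 106.6 km/h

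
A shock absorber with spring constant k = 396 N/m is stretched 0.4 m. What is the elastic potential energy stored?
PE = ½kx² = ½(396)(0.4)² = 31.68 J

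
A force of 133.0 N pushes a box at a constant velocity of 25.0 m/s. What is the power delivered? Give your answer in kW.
P = Fv = (133.0)(25.0) = 3325.0 W = 3.325 kW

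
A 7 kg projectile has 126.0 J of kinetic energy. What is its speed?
v = √(2·KE/m) = √(2·126.0/7) = 6.0 m/s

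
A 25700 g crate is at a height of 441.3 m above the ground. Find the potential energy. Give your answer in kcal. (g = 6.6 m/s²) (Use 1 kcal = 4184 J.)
Convert to SI: m = 25.7 kg, h = 441.3 m
PE = mgh = (25.7)(6.6)(441.3) = 74853.3 J = 17.89 kcal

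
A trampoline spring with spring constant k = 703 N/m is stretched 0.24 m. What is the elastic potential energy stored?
PE = ½kx² = ½(703)(0.24)² = 20.25 J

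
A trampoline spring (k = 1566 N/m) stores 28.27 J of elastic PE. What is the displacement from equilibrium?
x = √(2·PE/k) = √(2·28.27/1566) = 0.19 m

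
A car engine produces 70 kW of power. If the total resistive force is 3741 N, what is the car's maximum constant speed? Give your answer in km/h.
P = Fv ⇒ v = P/F = 70000 W/3741.0 N = 18.7116 m/s = 67.36 km/h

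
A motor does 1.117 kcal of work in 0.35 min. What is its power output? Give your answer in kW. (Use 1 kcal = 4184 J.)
Convert to SI: W = 4673.53 J, t = 21.0 s
P = W/t = 4673.53/21.0 = 222.549 W = 0.2225 kW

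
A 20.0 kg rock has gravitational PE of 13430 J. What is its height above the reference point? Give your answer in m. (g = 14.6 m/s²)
h = PE/(mg) = 13430.0/(20.0·14.6) = 45.99 m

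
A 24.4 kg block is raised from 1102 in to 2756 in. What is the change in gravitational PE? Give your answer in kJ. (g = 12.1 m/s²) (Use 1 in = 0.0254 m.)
Convert to SI: m = 24.4 kg, Δh = 42.0116 m
ΔPE = mgΔh = (24.4)(12.1)(42.0116) = 12403.5 J = 12.4 kJ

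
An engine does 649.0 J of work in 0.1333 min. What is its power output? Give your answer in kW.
Convert to SI: W = 649.0 J, t = 7.998 s
P = W/t = 649.0/7.998 = 81.1453 W = 0.08115 kW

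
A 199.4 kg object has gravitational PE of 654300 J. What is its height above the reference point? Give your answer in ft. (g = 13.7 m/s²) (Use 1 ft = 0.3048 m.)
h = PE/(mg) = 654300/(199.4·13.7) = 239.514 m = 785.8 ft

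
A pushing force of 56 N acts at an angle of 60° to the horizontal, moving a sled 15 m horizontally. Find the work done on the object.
W = F·d·cosθ = (56)(15)cos(60°) = 420.0 J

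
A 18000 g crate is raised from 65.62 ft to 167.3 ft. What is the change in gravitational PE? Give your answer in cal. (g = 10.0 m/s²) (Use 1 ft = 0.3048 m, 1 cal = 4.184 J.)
Convert to SI: m = 18.0 kg, Δh = 30.9921 m
ΔPE = mgΔh = (18.0)(10.0)(30.9921) = 5578.57 J = 1333 cal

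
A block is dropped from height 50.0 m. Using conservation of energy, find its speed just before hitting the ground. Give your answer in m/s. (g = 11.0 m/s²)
mgh = ½mv² ⇒ v = √(2gh) = √(2·11.0·50.0) = 33.17 m/s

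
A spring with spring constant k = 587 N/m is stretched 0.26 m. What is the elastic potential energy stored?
PE = ½kx² = ½(587)(0.26)² = 19.84 J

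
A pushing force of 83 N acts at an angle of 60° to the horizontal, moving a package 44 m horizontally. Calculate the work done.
W = F·d·cosθ = (83)(44)cos(60°) = 1826 J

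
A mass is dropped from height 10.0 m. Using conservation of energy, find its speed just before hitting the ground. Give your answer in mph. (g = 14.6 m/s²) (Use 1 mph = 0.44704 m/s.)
mgh = ½mv² ⇒ v = √(2gh) = √(2·14.6·10.0) = 17.088 m/s = 38.22 mph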